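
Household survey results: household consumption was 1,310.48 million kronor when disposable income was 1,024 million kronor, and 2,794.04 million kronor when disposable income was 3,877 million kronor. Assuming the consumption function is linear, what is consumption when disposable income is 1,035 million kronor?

C = 1316.2

MPC = (2794.04 − 1310.48)/(3877 − 1024) = 1483.56/2853 = 0.52
a = 1310.48 − 0.52(1024) = 1310.48 − 532.48 = 778
C = 778 + 0.52(1035) = 778 + 538.2 = 1316.2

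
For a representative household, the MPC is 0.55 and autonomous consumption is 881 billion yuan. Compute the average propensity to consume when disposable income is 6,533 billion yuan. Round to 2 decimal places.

APC = 0.68

C = 881 + 0.55(6533) = 4474.15
APC = C/Y = 4474.15/6533 = 0.68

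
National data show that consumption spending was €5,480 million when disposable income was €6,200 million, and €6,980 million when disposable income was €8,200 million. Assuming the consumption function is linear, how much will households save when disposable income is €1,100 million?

S = -555

MPC = (6980 − 5480)/(8200 − 6200) = 1500/2000 = 0.75
a = 5480 − 0.75(6200) = 5480 − 4650 = 830
C = 830 + 0.75(1100) = 1655
S = 1100 − 1655 = -555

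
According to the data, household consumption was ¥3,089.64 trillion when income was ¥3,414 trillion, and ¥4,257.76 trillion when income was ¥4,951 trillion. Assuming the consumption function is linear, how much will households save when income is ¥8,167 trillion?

S = 1465.08

MPC = (4257.76 − 3089.64)/(4951 − 3414) = 1168.12/1537 = 0.76
a = 3089.64 − 0.76(3414) = 3089.64 − 2594.64 = 495
C = 495 + 0.76(8167) = 6701.92
S = 8167 − 6701.92 = 1465.08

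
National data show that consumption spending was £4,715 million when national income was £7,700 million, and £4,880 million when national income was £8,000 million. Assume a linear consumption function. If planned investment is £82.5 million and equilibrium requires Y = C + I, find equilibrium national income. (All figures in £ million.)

MPC = (4880 − 4715)/(8000 − 7700) = 165/300 = 0.55
a = 4715 − 0.55(7700) = 480
Equilibrium: Y = 480 + 0.55Y + 82.5
0.45Y = 562.5, so Y = 562.5/0.45 = 1250

Y = 1250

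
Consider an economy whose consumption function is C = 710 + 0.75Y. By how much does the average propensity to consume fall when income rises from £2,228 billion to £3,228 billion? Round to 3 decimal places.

At Y = 2228: C = 710 + 0.75(2228) = 2381, APC = 2381/2228 = 1.0687
At Y = 3228: C = 3131, APC = 3131/3228 = 0.9700
Fall in APC = 1.0687 − 0.9700 = 0.0987 ≈ 0.099

ΔAPC = 0.099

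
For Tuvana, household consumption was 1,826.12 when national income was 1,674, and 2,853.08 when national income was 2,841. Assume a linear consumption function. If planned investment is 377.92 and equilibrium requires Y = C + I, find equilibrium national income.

MPC = (2853.08 − 1826.12)/(2841 − 1674) = 1026.96/1167 = 0.88
a = 1826.12 − 0.88(1674) = 353
Equilibrium: Y = 353 + 0.88Y + 377.92
0.12Y = 730.92, so Y = 730.92/0.12 = 6091

Y = 6091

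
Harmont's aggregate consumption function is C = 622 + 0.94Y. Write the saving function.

S = Y − C = Y − (622 + 0.94Y) = -622 + (1 − 0.94)Y

S = -622 + 0.06Y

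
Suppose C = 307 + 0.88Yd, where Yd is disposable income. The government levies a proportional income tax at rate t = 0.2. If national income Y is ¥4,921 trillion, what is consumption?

Yd = (1 − 0.2)(4921) = 0.8(4921) = 3936.8
C = 307 + 0.88(3936.8) = 307 + 3464.384 = 3771.384

C = 3771.384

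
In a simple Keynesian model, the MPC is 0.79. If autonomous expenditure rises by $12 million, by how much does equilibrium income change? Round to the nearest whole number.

ΔY ≈ 57

The multiplier is 1/(1 − MPC) = 1/0.21.
ΔY = 12/0.21 = 57.14 ≈ 57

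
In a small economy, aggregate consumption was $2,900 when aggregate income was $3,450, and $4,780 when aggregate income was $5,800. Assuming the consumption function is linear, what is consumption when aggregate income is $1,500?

MPC = (4780 − 2900)/(5800 − 3450) = 1880/2350 = 0.8
a = 2900 − 0.8(3450) = 2900 − 2760 = 140
C = 140 + 0.8(1500) = 140 + 1200 = 1340

C = 1340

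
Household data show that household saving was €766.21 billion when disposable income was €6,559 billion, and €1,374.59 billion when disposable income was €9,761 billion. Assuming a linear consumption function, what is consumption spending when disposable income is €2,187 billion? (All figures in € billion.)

MPS = ΔS/ΔY = (1374.59 − 766.21)/(9761 − 6559) = 608.38/3202 = 0.19
MPC = 1 − MPS = 0.81
Autonomous saving = 766.21 − 0.19(6559) = -480, so a = 480
C = 480 + 0.81(2187) = 480 + 1771.47 = 2251.47

C = 2251.47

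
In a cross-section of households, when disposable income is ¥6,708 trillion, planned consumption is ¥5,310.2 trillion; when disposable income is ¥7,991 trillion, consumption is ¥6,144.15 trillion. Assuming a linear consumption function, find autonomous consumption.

a = 950

MPC = ΔC/ΔY = (6144.15 − 5310.2)/(7991 − 6708) = 833.95/1283 = 0.65
a = C − MPC·Y = 5310.2 − 0.65(6708) = 5310.2 − 4360.2 = 950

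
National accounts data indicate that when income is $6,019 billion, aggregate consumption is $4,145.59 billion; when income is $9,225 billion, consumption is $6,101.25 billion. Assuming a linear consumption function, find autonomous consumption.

MPC = ΔC/ΔY = (6101.25 − 4145.59)/(9225 − 6019) = 1955.66/3206 = 0.61
a = C − MPC·Y = 4145.59 − 0.61(6019) = 4145.59 − 3671.59 = 474

a = 474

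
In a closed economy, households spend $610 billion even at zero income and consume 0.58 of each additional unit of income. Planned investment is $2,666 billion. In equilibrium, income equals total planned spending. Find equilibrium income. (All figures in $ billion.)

Y = 7800

Y = C + I = 610 + 0.58Y + 2666
Y − 0.58Y = 3276
0.42Y = 3276, so Y = 3276/0.42 = 7800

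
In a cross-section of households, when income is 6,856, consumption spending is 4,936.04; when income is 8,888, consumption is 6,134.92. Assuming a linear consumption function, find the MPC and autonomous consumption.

MPC = ΔC/ΔY = (6134.92 − 4936.04)/(8888 − 6856) = 1198.88/2032 = 0.59
a = C − MPC·Y = 4936.04 − 0.59(6856) = 4936.04 − 4045.04 = 891

MPC = 0.59; a = 891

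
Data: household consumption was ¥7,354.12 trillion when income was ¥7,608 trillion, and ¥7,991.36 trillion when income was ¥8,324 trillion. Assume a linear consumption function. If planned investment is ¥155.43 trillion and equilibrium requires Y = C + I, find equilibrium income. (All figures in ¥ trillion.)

Y = 6713

MPC = (7991.36 − 7354.12)/(8324 − 7608) = 637.24/716 = 0.89
a = 7354.12 − 0.89(7608) = 583
Equilibrium: Y = 583 + 0.89Y + 155.43
0.11Y = 738.43, so Y = 738.43/0.11 = 6713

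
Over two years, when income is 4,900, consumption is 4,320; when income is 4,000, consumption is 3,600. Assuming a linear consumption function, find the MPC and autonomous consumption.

MPC = ΔC/ΔY = (4320 − 3600)/(4900 − 4000) = 720/900 = 0.8
a = C − MPC·Y = 3600 − 0.8(4000) = 3600 − 3200 = 400

MPC = 0.8; a = 400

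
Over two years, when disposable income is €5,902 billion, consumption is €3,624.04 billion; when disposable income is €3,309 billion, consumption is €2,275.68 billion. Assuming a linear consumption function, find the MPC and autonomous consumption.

MPC = 0.52; a = 555

MPC = ΔC/ΔY = (3624.04 − 2275.68)/(5902 − 3309) = 1348.36/2593 = 0.52
a = C − MPC·Y = 2275.68 − 0.52(3309) = 2275.68 − 1720.68 = 555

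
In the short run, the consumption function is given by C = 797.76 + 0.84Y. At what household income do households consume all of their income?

Y = 4986

At break-even, C = Y: 797.76 + 0.84Y = Y
0.16Y = 797.76, so Y = 797.76/0.16 = 4986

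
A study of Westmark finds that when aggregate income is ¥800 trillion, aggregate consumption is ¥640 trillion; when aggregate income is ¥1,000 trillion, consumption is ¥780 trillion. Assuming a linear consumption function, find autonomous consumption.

a = 80

MPC = ΔC/ΔY = (780 − 640)/(1000 − 800) = 140/200 = 0.7
a = C − MPC·Y = 640 − 0.7(800) = 640 − 560 = 80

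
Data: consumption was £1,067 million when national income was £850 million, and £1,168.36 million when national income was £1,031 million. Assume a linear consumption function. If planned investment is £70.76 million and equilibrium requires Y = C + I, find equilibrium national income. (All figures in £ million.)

Y = 1504

MPC = (1168.36 − 1067)/(1031 − 850) = 101.36/181 = 0.56
a = 1067 − 0.56(850) = 591
Equilibrium: Y = 591 + 0.56Y + 70.76
0.44Y = 661.76, so Y = 661.76/0.44 = 1504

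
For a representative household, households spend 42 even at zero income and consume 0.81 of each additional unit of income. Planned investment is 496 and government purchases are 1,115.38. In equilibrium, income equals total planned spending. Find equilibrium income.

Y = 8702

Y = C + I + G = 42 + 0.81Y + 496 + 1115.38
Y − 0.81Y = 1653.38
0.19Y = 1653.38, so Y = 1653.38/0.19 = 8702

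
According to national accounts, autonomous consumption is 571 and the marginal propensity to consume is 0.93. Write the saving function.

S = Y − C = Y − (571 + 0.93Y) = -571 + (1 − 0.93)Y

S = -571 + 0.07Y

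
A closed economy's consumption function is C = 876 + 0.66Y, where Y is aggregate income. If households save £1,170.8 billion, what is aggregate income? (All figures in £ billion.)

S = Y − C = -876 + 0.34Y
-876 + 0.34Y = 1170.8, so 0.34Y = 2046.8 and Y = 6020

Y = 6020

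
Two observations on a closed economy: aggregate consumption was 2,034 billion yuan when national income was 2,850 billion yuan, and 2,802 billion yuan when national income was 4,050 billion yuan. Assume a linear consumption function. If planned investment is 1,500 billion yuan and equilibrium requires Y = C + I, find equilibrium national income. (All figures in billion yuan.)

Y = 4750

MPC = (2802 − 2034)/(4050 − 2850) = 768/1200 = 0.64
a = 2034 − 0.64(2850) = 210
Equilibrium: Y = 210 + 0.64Y + 1500
0.36Y = 1710, so Y = 1710/0.36 = 4750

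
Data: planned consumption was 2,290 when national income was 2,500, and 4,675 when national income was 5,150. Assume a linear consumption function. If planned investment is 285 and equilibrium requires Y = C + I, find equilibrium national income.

MPC = (4675 − 2290)/(5150 − 2500) = 2385/2650 = 0.9
a = 2290 − 0.9(2500) = 40
Equilibrium: Y = 40 + 0.9Y + 285
0.1Y = 325, so Y = 325/0.1 = 3250

Y = 3250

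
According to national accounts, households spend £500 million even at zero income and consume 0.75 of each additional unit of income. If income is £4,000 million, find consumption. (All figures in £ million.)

C = 3500

C = 500 + 0.75(4000) = 500 + 3000 = 3500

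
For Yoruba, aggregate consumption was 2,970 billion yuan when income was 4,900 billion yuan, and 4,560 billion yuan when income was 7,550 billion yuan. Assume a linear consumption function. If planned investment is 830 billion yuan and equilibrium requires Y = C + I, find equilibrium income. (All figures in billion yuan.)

MPC = (4560 − 2970)/(7550 − 4900) = 1590/2650 = 0.6
a = 2970 − 0.6(4900) = 30
Equilibrium: Y = 30 + 0.6Y + 830
0.4Y = 860, so Y = 860/0.4 = 2150

Y = 2150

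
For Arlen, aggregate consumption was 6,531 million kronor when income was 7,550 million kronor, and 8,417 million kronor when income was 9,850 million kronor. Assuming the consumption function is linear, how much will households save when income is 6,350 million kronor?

S = 803

MPC = (8417 − 6531)/(9850 − 7550) = 1886/2300 = 0.82
a = 6531 − 0.82(7550) = 6531 − 6191 = 340
C = 340 + 0.82(6350) = 5547
S = 6350 − 5547 = 803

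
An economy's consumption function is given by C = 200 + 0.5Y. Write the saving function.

S = -200 + 0.5Y

S = Y − C = Y − (200 + 0.5Y) = -200 + (1 − 0.5)Y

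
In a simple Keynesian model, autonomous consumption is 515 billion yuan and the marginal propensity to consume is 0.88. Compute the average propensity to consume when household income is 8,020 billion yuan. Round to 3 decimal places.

APC = 0.944

C = 515 + 0.88(8020) = 7572.6
APC = C/Y = 7572.6/8020 = 0.944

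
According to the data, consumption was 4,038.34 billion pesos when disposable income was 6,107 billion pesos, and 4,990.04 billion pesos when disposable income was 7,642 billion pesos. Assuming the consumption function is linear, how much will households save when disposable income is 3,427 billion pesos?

MPC = (4990.04 − 4038.34)/(7642 − 6107) = 951.7/1535 = 0.62
a = 4038.34 − 0.62(6107) = 4038.34 − 3786.34 = 252
C = 252 + 0.62(3427) = 2376.74
S = 3427 − 2376.74 = 1050.26

S = 1050.26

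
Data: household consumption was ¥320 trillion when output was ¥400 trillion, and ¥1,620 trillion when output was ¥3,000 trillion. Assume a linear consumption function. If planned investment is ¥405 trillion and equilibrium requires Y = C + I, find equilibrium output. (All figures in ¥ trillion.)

Y = 1050

MPC = (1620 − 320)/(3000 − 400) = 1300/2600 = 0.5
a = 320 − 0.5(400) = 120
Equilibrium: Y = 120 + 0.5Y + 405
0.5Y = 525, so Y = 525/0.5 = 1050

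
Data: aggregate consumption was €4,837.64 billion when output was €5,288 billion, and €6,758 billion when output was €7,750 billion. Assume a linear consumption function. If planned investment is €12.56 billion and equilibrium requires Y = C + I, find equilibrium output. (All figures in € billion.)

MPC = (6758 − 4837.64)/(7750 − 5288) = 1920.36/2462 = 0.78
a = 4837.64 − 0.78(5288) = 713
Equilibrium: Y = 713 + 0.78Y + 12.56
0.22Y = 725.56, so Y = 725.56/0.22 = 3298

Y = 3298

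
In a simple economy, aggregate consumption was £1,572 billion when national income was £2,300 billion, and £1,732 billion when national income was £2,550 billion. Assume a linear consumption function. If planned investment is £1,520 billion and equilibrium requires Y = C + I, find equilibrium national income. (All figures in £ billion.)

Y = 4500

MPC = (1732 − 1572)/(2550 − 2300) = 160/250 = 0.64
a = 1572 − 0.64(2300) = 100
Equilibrium: Y = 100 + 0.64Y + 1520
0.36Y = 1620, so Y = 1620/0.36 = 4500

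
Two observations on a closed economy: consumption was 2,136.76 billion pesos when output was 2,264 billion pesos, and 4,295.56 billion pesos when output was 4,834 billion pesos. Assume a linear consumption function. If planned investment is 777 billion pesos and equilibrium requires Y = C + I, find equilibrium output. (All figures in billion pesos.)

Y = 6325

MPC = (4295.56 − 2136.76)/(4834 − 2264) = 2158.8/2570 = 0.84
a = 2136.76 − 0.84(2264) = 235
Equilibrium: Y = 235 + 0.84Y + 777
0.16Y = 1012, so Y = 1012/0.16 = 6325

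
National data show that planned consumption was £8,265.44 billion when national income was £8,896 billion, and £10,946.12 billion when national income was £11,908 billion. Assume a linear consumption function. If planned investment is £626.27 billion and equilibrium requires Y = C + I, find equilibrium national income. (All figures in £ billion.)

MPC = (10946.12 − 8265.44)/(11908 − 8896) = 2680.68/3012 = 0.89
a = 8265.44 − 0.89(8896) = 348
Equilibrium: Y = 348 + 0.89Y + 626.27
0.11Y = 974.27, so Y = 974.27/0.11 = 8857

Y = 8857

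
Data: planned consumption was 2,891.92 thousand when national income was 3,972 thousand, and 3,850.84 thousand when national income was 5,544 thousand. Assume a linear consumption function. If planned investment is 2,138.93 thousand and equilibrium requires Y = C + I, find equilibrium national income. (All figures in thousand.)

MPC = (3850.84 − 2891.92)/(5544 − 3972) = 958.92/1572 = 0.61
a = 2891.92 − 0.61(3972) = 469
Equilibrium: Y = 469 + 0.61Y + 2138.93
0.39Y = 2607.93, so Y = 2607.93/0.39 = 6687

Y = 6687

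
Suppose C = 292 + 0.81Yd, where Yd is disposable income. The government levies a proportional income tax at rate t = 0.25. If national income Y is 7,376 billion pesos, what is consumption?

Yd = (1 − 0.25)(7376) = 0.75(7376) = 5532
C = 292 + 0.81(5532) = 292 + 4480.92 = 4772.92

C = 4772.92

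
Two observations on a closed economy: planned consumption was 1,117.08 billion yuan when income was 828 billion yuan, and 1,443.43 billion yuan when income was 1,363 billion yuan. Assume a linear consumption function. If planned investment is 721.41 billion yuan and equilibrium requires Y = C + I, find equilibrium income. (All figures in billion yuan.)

MPC = (1443.43 − 1117.08)/(1363 − 828) = 326.35/535 = 0.61
a = 1117.08 − 0.61(828) = 612
Equilibrium: Y = 612 + 0.61Y + 721.41
0.39Y = 1333.41, so Y = 1333.41/0.39 = 3419

Y = 3419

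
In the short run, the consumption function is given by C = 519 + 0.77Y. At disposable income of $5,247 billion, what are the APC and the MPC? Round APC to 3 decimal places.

APC = 0.869; MPC = 0.77

MPC = 0.77 (the slope of the consumption function)
C = 519 + 0.77(5247) = 4559.19, so APC = 4559.19/5247 = 0.869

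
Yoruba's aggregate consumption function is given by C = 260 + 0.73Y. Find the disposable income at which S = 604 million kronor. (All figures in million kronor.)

Y = 3200

S = Y − C = -260 + 0.27Y
-260 + 0.27Y = 604, so 0.27Y = 864 and Y = 3200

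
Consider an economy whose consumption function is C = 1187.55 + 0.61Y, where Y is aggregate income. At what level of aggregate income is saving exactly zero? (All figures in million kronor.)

At break-even, C = Y: 1187.55 + 0.61Y = Y
0.39Y = 1187.55, so Y = 1187.55/0.39 = 3045

Y = 3045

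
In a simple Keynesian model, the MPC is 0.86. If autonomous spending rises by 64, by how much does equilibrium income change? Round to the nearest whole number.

ΔY ≈ 457

The multiplier is 1/(1 − MPC) = 1/0.14.
ΔY = 64/0.14 = 457.14 ≈ 457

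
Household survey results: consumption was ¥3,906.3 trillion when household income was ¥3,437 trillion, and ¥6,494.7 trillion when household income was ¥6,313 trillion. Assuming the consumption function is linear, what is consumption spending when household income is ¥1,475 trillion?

C = 2140.5

MPC = (6494.7 − 3906.3)/(6313 − 3437) = 2588.4/2876 = 0.9
a = 3906.3 − 0.9(3437) = 3906.3 − 3093.3 = 813
C = 813 + 0.9(1475) = 813 + 1327.5 = 2140.5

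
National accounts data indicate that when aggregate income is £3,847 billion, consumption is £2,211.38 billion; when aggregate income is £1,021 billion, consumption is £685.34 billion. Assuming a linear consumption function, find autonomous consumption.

a = 134

MPC = ΔC/ΔY = (2211.38 − 685.34)/(3847 − 1021) = 1526.04/2826 = 0.54
a = C − MPC·Y = 685.34 − 0.54(1021) = 685.34 − 551.34 = 134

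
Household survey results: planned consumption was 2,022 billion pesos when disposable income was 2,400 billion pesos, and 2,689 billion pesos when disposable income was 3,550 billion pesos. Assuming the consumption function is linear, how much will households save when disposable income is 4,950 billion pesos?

MPC = (2689 − 2022)/(3550 − 2400) = 667/1150 = 0.58
a = 2022 − 0.58(2400) = 2022 − 1392 = 630
C = 630 + 0.58(4950) = 3501
S = 4950 − 3501 = 1449

S = 1449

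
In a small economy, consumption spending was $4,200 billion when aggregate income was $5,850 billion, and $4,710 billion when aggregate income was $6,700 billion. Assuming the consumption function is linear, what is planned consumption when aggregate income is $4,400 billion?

MPC = (4710 − 4200)/(6700 − 5850) = 510/850 = 0.6
a = 4200 − 0.6(5850) = 4200 − 3510 = 690
C = 690 + 0.6(4400) = 690 + 2640 = 3330

C = 3330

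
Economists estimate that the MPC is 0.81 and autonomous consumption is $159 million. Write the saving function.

S = Y − C = Y − (159 + 0.81Y) = -159 + (1 − 0.81)Y

S = -159 + 0.19Y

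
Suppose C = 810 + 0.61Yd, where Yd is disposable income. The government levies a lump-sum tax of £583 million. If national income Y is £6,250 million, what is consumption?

Yd = Y − T = 6250 − 583 = 5667
C = 810 + 0.61(5667) = 810 + 3456.87 = 4266.87

C = 4266.87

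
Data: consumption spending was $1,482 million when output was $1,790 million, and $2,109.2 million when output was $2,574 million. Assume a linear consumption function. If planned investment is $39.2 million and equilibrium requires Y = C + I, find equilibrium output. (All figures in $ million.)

Y = 446

MPC = (2109.2 − 1482)/(2574 − 1790) = 627.2/784 = 0.8
a = 1482 − 0.8(1790) = 50
Equilibrium: Y = 50 + 0.8Y + 39.2
0.2Y = 89.2, so Y = 89.2/0.2 = 446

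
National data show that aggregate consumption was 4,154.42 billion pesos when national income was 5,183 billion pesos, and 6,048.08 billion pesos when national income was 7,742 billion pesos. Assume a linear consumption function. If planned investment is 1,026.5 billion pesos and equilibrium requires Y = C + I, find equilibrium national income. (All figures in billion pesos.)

Y = 5175

MPC = (6048.08 − 4154.42)/(7742 − 5183) = 1893.66/2559 = 0.74
a = 4154.42 − 0.74(5183) = 319
Equilibrium: Y = 319 + 0.74Y + 1026.5
0.26Y = 1345.5, so Y = 1345.5/0.26 = 5175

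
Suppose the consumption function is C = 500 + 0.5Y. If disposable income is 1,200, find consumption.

C = 500 + 0.5(1200) = 500 + 600 = 1100

C = 1100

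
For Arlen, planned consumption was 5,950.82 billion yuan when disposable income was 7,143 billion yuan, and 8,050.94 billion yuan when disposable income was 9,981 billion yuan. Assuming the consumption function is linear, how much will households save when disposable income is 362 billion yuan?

MPC = (8050.94 − 5950.82)/(9981 − 7143) = 2100.12/2838 = 0.74
a = 5950.82 − 0.74(7143) = 5950.82 − 5285.82 = 665
C = 665 + 0.74(362) = 932.88
S = 362 − 932.88 = -570.88

S = -570.88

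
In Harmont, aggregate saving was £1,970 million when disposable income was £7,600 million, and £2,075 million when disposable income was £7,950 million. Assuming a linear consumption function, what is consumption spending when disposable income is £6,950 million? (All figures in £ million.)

C = 5175

MPS = ΔS/ΔY = (2075 − 1970)/(7950 − 7600) = 105/350 = 0.3
MPC = 1 − MPS = 0.7
Autonomous saving = 1970 − 0.3(7600) = -310, so a = 310
C = 310 + 0.7(6950) = 310 + 4865 = 5175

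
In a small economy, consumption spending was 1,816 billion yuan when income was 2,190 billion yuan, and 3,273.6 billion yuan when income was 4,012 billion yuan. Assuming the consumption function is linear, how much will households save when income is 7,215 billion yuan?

MPC = (3273.6 − 1816)/(4012 − 2190) = 1457.6/1822 = 0.8
a = 1816 − 0.8(2190) = 1816 − 1752 = 64
C = 64 + 0.8(7215) = 5836
S = 7215 − 5836 = 1379

S = 1379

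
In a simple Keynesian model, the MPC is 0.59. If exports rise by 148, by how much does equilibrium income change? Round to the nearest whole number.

ΔY ≈ 361

The multiplier is 1/(1 − MPC) = 1/0.41.
ΔY = 148/0.41 = 360.98 ≈ 361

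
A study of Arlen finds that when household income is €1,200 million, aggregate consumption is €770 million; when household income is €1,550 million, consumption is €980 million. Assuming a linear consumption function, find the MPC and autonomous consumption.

MPC = 0.6; a = 50

MPC = ΔC/ΔY = (980 − 770)/(1550 − 1200) = 210/350 = 0.6
a = C − MPC·Y = 770 − 0.6(1200) = 770 − 720 = 50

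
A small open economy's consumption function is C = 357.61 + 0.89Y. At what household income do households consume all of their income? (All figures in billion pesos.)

At break-even, C = Y: 357.61 + 0.89Y = Y
0.11Y = 357.61, so Y = 357.61/0.11 = 3251

Y = 3251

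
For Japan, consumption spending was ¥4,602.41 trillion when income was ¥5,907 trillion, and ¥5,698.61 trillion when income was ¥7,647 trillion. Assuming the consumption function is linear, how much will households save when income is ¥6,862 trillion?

MPC = (5698.61 − 4602.41)/(7647 − 5907) = 1096.2/1740 = 0.63
a = 4602.41 − 0.63(5907) = 4602.41 − 3721.41 = 881
C = 881 + 0.63(6862) = 5204.06
S = 6862 − 5204.06 = 1657.94

S = 1657.94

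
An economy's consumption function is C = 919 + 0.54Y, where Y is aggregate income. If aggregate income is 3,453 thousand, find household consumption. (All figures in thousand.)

C = 2783.62

C = 919 + 0.54(3453) = 919 + 1864.62 = 2783.62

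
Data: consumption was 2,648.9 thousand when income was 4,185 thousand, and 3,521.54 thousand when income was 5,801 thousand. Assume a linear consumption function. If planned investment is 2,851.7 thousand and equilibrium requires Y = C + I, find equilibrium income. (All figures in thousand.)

MPC = (3521.54 − 2648.9)/(5801 − 4185) = 872.64/1616 = 0.54
a = 2648.9 − 0.54(4185) = 389
Equilibrium: Y = 389 + 0.54Y + 2851.7
0.46Y = 3240.7, so Y = 3240.7/0.46 = 7045

Y = 7045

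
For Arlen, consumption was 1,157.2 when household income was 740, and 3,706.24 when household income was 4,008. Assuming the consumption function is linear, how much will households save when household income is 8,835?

S = 1363.7

MPC = (3706.24 − 1157.2)/(4008 − 740) = 2549.04/3268 = 0.78
a = 1157.2 − 0.78(740) = 1157.2 − 577.2 = 580
C = 580 + 0.78(8835) = 7471.3
S = 8835 − 7471.3 = 1363.7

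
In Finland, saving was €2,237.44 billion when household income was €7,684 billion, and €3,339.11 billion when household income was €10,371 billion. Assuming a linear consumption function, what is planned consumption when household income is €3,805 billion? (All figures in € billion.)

MPS = ΔS/ΔY = (3339.11 − 2237.44)/(10371 − 7684) = 1101.67/2687 = 0.41
MPC = 1 − MPS = 0.59
Autonomous saving = 2237.44 − 0.41(7684) = -913, so a = 913
C = 913 + 0.59(3805) = 913 + 2244.95 = 3157.95

C = 3157.95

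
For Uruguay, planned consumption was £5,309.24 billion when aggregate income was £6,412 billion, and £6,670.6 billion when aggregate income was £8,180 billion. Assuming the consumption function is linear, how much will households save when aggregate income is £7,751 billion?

S = 1410.73

MPC = (6670.6 − 5309.24)/(8180 − 6412) = 1361.36/1768 = 0.77
a = 5309.24 − 0.77(6412) = 5309.24 − 4937.24 = 372
C = 372 + 0.77(7751) = 6340.27
S = 7751 − 6340.27 = 1410.73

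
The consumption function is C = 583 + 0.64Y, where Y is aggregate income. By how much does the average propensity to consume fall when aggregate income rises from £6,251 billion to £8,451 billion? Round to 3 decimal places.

At Y = 6251: C = 583 + 0.64(6251) = 4583.64, APC = 4583.64/6251 = 0.7333
At Y = 8451: C = 5991.64, APC = 5991.64/8451 = 0.7090
Fall in APC = 0.7333 − 0.7090 = 0.0243 ≈ 0.024

ΔAPC = 0.024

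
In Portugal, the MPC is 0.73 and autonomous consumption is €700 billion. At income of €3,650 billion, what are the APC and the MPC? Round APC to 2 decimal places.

APC = 0.92; MPC = 0.73

MPC = 0.73 (the slope of the consumption function)
C = 700 + 0.73(3650) = 3364.5, so APC = 3364.5/3650 = 0.92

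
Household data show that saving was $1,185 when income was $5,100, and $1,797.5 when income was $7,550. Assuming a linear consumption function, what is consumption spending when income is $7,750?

MPS = ΔS/ΔY = (1797.5 − 1185)/(7550 − 5100) = 612.5/2450 = 0.25
MPC = 1 − MPS = 0.75
Autonomous saving = 1185 − 0.25(5100) = -90, so a = 90
C = 90 + 0.75(7750) = 90 + 5812.5 = 5902.5

C = 5902.5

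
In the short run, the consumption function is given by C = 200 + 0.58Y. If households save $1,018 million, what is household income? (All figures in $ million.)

S = Y − C = -200 + 0.42Y
-200 + 0.42Y = 1018, so 0.42Y = 1218 and Y = 2900

Y = 2900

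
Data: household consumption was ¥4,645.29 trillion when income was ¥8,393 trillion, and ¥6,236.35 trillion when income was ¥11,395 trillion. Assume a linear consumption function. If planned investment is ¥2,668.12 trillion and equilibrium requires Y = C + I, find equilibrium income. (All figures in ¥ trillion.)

Y = 6096

MPC = (6236.35 − 4645.29)/(11395 − 8393) = 1591.06/3002 = 0.53
a = 4645.29 − 0.53(8393) = 197
Equilibrium: Y = 197 + 0.53Y + 2668.12
0.47Y = 2865.12, so Y = 2865.12/0.47 = 6096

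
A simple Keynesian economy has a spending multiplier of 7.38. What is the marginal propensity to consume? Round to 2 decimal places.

MPC = 0.86

k = 1/(1 − MPC), so 1 − MPC = 1/k = 1/7.38 = 0.1355
MPC = 1 − 0.1355 = 0.86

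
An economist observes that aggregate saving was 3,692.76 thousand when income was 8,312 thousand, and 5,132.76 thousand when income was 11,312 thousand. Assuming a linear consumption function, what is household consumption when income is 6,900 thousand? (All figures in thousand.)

C = 3885

MPS = ΔS/ΔY = (5132.76 − 3692.76)/(11312 − 8312) = 1440/3000 = 0.48
MPC = 1 − MPS = 0.52
Autonomous saving = 3692.76 − 0.48(8312) = -297, so a = 297
C = 297 + 0.52(6900) = 297 + 3588 = 3885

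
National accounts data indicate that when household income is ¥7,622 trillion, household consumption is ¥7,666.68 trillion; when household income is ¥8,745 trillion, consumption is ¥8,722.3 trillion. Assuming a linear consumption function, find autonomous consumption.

MPC = ΔC/ΔY = (8722.3 − 7666.68)/(8745 − 7622) = 1055.62/1123 = 0.94
a = C − MPC·Y = 7666.68 − 0.94(7622) = 7666.68 − 7164.68 = 502

a = 502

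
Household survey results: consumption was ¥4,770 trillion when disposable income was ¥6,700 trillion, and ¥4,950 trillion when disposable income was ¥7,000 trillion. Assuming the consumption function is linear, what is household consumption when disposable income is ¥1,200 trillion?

MPC = (4950 − 4770)/(7000 − 6700) = 180/300 = 0.6
a = 4770 − 0.6(6700) = 4770 − 4020 = 750
C = 750 + 0.6(1200) = 750 + 720 = 1470

C = 1470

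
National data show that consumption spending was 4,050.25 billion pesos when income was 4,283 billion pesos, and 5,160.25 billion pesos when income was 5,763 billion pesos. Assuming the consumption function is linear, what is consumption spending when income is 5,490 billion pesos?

C = 4955.5

MPC = (5160.25 − 4050.25)/(5763 − 4283) = 1110/1480 = 0.75
a = 4050.25 − 0.75(4283) = 4050.25 − 3212.25 = 838
C = 838 + 0.75(5490) = 838 + 4117.5 = 4955.5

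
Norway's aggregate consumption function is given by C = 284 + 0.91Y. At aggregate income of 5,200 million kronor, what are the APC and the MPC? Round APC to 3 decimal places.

APC = 0.965; MPC = 0.91

MPC = 0.91 (the slope of the consumption function)
C = 284 + 0.91(5200) = 5016, so APC = 5016/5200 = 0.965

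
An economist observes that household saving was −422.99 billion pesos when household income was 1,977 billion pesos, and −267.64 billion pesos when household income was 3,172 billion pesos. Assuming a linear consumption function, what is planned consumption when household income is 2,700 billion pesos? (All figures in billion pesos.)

MPS = ΔS/ΔY = (-267.64 − (-422.99))/(3172 − 1977) = 155.35/1195 = 0.13
MPC = 1 − MPS = 0.87
Autonomous saving = -422.99 − 0.13(1977) = -680, so a = 680
C = 680 + 0.87(2700) = 680 + 2349 = 3029

C = 3029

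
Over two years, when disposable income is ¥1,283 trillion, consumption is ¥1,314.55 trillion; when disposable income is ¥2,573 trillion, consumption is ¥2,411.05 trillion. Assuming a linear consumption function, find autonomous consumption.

MPC = ΔC/ΔY = (2411.05 − 1314.55)/(2573 − 1283) = 1096.5/1290 = 0.85
a = C − MPC·Y = 1314.55 − 0.85(1283) = 1314.55 − 1090.55 = 224

a = 224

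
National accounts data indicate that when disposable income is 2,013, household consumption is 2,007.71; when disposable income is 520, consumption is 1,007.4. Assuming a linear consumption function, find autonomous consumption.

MPC = ΔC/ΔY = (2007.71 − 1007.4)/(2013 − 520) = 1000.31/1493 = 0.67
a = C − MPC·Y = 1007.4 − 0.67(520) = 1007.4 − 348.4 = 659

a = 659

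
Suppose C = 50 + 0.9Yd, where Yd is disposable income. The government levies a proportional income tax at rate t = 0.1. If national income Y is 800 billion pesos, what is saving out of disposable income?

S = 22

Yd = (1 − 0.1)(800) = 0.9(800) = 720
C = 50 + 0.9(720) = 50 + 648 = 698
S = Yd − C = 720 − 698 = 22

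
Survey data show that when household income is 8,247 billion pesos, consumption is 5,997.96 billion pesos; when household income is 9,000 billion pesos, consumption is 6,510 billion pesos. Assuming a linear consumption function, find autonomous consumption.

a = 390

MPC = ΔC/ΔY = (6510 − 5997.96)/(9000 − 8247) = 512.04/753 = 0.68
a = C − MPC·Y = 5997.96 − 0.68(8247) = 5997.96 − 5607.96 = 390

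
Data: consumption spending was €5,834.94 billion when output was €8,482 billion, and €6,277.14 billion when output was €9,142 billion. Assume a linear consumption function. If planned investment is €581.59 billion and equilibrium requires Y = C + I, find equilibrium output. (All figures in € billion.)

MPC = (6277.14 − 5834.94)/(9142 − 8482) = 442.2/660 = 0.67
a = 5834.94 − 0.67(8482) = 152
Equilibrium: Y = 152 + 0.67Y + 581.59
0.33Y = 733.59, so Y = 733.59/0.33 = 2223

Y = 2223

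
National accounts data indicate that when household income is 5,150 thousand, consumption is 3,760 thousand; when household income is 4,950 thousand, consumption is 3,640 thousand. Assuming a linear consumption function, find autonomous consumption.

MPC = ΔC/ΔY = (3760 − 3640)/(5150 − 4950) = 120/200 = 0.6
a = C − MPC·Y = 3640 − 0.6(4950) = 3640 − 2970 = 670

a = 670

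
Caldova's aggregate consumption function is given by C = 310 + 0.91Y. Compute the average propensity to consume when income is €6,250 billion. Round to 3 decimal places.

APC = 0.960

C = 310 + 0.91(6250) = 5997.5
APC = C/Y = 5997.5/6250 = 0.960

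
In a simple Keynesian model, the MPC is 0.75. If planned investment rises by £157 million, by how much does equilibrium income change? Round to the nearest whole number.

ΔY ≈ 628

The multiplier is 1/(1 − MPC) = 1/0.25.
ΔY = 157/0.25 = 628.00 ≈ 628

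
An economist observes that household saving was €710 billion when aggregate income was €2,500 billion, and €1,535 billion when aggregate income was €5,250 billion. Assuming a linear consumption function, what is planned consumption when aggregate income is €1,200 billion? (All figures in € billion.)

C = 880

MPS = ΔS/ΔY = (1535 − 710)/(5250 − 2500) = 825/2750 = 0.3
MPC = 1 − MPS = 0.7
Autonomous saving = 710 − 0.3(2500) = -40, so a = 40
C = 40 + 0.7(1200) = 40 + 840 = 880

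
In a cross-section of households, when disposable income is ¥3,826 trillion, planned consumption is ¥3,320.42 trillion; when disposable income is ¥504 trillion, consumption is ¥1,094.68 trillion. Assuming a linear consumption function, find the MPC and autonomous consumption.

MPC = ΔC/ΔY = (3320.42 − 1094.68)/(3826 − 504) = 2225.74/3322 = 0.67
a = C − MPC·Y = 1094.68 − 0.67(504) = 1094.68 − 337.68 = 757

MPC = 0.67; a = 757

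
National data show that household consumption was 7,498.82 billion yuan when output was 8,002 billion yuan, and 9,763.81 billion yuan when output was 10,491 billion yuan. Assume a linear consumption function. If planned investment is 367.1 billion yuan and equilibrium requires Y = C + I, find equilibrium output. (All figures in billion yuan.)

MPC = (9763.81 − 7498.82)/(10491 − 8002) = 2264.99/2489 = 0.91
a = 7498.82 − 0.91(8002) = 217
Equilibrium: Y = 217 + 0.91Y + 367.1
0.09Y = 584.1, so Y = 584.1/0.09 = 6490

Y = 6490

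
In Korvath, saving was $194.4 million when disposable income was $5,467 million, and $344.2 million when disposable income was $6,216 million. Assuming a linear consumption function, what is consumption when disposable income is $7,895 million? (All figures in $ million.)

MPS = ΔS/ΔY = (344.2 − 194.4)/(6216 − 5467) = 149.8/749 = 0.2
MPC = 1 − MPS = 0.8
Autonomous saving = 194.4 − 0.2(5467) = -899, so a = 899
C = 899 + 0.8(7895) = 899 + 6316 = 7215

C = 7215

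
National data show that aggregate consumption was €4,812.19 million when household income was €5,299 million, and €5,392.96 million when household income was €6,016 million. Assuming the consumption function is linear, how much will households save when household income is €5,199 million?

S = 467.81

MPC = (5392.96 − 4812.19)/(6016 − 5299) = 580.77/717 = 0.81
a = 4812.19 − 0.81(5299) = 4812.19 − 4292.19 = 520
C = 520 + 0.81(5199) = 4731.19
S = 5199 − 4731.19 = 467.81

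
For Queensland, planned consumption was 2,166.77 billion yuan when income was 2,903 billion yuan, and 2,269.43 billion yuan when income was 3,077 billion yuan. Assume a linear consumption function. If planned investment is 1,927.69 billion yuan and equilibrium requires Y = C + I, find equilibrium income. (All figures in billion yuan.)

Y = 5809

MPC = (2269.43 − 2166.77)/(3077 − 2903) = 102.66/174 = 0.59
a = 2166.77 − 0.59(2903) = 454
Equilibrium: Y = 454 + 0.59Y + 1927.69
0.41Y = 2381.69, so Y = 2381.69/0.41 = 5809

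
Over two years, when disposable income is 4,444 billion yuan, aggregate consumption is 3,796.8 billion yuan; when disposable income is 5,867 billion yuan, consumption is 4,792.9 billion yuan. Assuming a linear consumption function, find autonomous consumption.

a = 686

MPC = ΔC/ΔY = (4792.9 − 3796.8)/(5867 − 4444) = 996.1/1423 = 0.7
a = C − MPC·Y = 3796.8 − 0.7(4444) = 3796.8 − 3110.8 = 686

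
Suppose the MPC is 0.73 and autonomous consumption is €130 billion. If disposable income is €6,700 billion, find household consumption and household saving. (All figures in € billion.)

C = 5021; S = 1679

C = 130 + 0.73(6700) = 130 + 4891 = 5021
S = Y − C = 6700 − 5021 = 1679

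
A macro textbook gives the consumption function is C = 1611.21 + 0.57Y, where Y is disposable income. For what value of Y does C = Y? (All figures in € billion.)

At break-even, C = Y: 1611.21 + 0.57Y = Y
0.43Y = 1611.21, so Y = 1611.21/0.43 = 3747

Y = 3747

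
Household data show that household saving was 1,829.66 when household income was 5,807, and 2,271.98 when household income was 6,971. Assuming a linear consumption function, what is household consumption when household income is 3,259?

C = 2397.58

MPS = ΔS/ΔY = (2271.98 − 1829.66)/(6971 − 5807) = 442.32/1164 = 0.38
MPC = 1 − MPS = 0.62
Autonomous saving = 1829.66 − 0.38(5807) = -377, so a = 377
C = 377 + 0.62(3259) = 377 + 2020.58 = 2397.58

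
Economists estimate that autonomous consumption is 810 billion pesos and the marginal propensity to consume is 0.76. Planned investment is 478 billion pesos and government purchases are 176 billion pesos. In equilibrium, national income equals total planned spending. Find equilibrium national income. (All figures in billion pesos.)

Y = 6100

Y = C + I + G = 810 + 0.76Y + 478 + 176
Y − 0.76Y = 1464
0.24Y = 1464, so Y = 1464/0.24 = 6100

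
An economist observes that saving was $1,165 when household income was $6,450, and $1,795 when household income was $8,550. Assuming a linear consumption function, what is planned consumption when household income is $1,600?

MPS = ΔS/ΔY = (1795 − 1165)/(8550 − 6450) = 630/2100 = 0.3
MPC = 1 − MPS = 0.7
Autonomous saving = 1165 − 0.3(6450) = -770, so a = 770
C = 770 + 0.7(1600) = 770 + 1120 = 1890

C = 1890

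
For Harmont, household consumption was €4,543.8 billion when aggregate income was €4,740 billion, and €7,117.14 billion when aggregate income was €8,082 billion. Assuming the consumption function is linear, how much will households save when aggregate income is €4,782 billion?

S = 205.86

MPC = (7117.14 − 4543.8)/(8082 − 4740) = 2573.34/3342 = 0.77
a = 4543.8 − 0.77(4740) = 4543.8 − 3649.8 = 894
C = 894 + 0.77(4782) = 4576.14
S = 4782 − 4576.14 = 205.86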